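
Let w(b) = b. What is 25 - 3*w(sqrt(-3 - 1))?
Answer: 25 - 6*I ≈ 25.0 - 6.0*I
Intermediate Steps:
25 - 3*w(sqrt(-3 - 1)) = 25 - 3*sqrt(-3 - 1) = 25 - 6*I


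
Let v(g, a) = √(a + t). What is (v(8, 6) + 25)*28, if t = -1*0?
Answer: 700 + 28*√6 ≈ 768.59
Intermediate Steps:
t = 0
v(g, a) = √a (v(g, a) = √(a + 0) = √a)
(v(8, 6) + 25)*28 = (√6 + 25)*28 = (25 + √6)*28 = 700 + 28*√6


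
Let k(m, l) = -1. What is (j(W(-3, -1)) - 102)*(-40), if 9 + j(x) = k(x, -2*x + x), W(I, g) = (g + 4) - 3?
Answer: 4480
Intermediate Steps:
W(I, g) = 1 + g (W(I, g) = (4 + g) - 3 = 1 + g)
j(x) = -10 (j(x) = -9 - 1 = -10)
(j(W(-3, -1)) - 102)*(-40) = (-10 - 102)*(-40) = -112*(-40) = 4480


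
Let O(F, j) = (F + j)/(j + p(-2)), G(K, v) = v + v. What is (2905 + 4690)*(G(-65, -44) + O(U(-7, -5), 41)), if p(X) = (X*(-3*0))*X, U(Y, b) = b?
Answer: -27129340/41 ≈ -6.6169e+5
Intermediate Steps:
G(K, v) = 2*v
p(X) = 0 (p(X) = (X*0)*X = 0*X = 0)
O(F, j) = (F + j)/j (O(F, j) = (F + j)/(j + 0) = (F + j)/j)
(2905 + 4690)*(G(-65, -44) + O(U(-7, -5), 41)) = (2905 + 4690)*(2*(-44) + (-5 + 41)/41) = 7595*(-88 + (1/41)*36) = 7595*(-88 + 36/41) = 7595*(-3572/41) = -27129340/41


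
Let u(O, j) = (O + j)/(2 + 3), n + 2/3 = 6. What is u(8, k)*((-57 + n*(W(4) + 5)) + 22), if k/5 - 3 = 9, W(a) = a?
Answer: 884/5 ≈ 176.80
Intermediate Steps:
n = 16/3 (n = -⅔ + 6 = 16/3 ≈ 5.3333)
k = 60 (k = 15 + 5*9 = 15 + 45 = 60)
u(O, j) = O/5 + j/5 (u(O, j) = (O + j)/5 = (O + j)*(⅕) = O/5 + j/5)
u(8, k)*((-57 + n*(W(4) + 5)) + 22) = ((⅕)*8 + (⅕)*60)*((-57 + 16*(4 + 5)/3) + 22) = (8/5 + 12)*((-57 + (16/3)*9) + 22) = 68*((-57 + 48) + 22)/5 = 68*(-9 + 22)/5 = (68/5)*13 = 884/5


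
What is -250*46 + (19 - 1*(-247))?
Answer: -11234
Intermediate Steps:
-250*46 + (19 - 1*(-247)) = -11500 + (19 + 247) = -11500 + 266 = -11234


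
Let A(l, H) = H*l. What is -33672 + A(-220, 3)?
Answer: -34332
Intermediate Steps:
-33672 + A(-220, 3) = -33672 + 3*(-220) = -33672 - 660 = -34332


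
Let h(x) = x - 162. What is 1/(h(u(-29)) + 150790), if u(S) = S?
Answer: 1/150599 ≈ 6.6401e-6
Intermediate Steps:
h(x) = -162 + x
1/(h(u(-29)) + 150790) = 1/((-162 - 29) + 150790) = 1/(-191 + 150790) = 1/150599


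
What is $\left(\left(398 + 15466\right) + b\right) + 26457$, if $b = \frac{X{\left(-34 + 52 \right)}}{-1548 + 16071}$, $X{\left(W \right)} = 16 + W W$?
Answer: $\frac{614628223}{14523} \approx 42321.0$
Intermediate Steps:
$X{\left(W \right)} = 16 + W^{2}$
$b = \frac{340}{14523}$ ($b = \frac{16 + \left(-34 + 52\right)^{2}}{-1548 + 16071} = \frac{16 + 18^{2}}{14523} = \left(16 + 324\right) \frac{1}{14523} = 340 \cdot \frac{1}{14523} = \frac{340}{14523} \approx 0.023411$)
$\left(\left(398 + 15466\right) + b\right) + 26457 = \left(\left(398 + 15466\right) + \frac{340}{14523}\right) + 26457 = \left(15864 + \frac{340}{14523}\right) + 26457 = \frac{230393212}{14523} + 26457 = \frac{614628223}{14523}$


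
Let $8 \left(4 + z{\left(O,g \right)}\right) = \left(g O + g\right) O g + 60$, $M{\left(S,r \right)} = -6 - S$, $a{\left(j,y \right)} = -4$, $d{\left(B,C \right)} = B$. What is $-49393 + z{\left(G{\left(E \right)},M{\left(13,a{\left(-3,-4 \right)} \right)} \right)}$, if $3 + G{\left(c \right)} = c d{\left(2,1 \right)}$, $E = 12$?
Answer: $- \frac{114167}{4} \approx -28542.0$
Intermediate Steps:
$G{\left(c \right)} = -3 + 2 c$ ($G{\left(c \right)} = -3 + c 2 = -3 + 2 c$)
$z{\left(O,g \right)} = \frac{7}{2} + \frac{O g \left(g + O g\right)}{8}$ ($z{\left(O,g \right)} = -4 + \frac{\left(g O + g\right) O g + 60}{8} = -4 + \frac{\left(O g + g\right) O g + 60}{8} = -4 + \frac{\left(g + O g\right) O g + 60}{8} = -4 + \frac{O \left(g + O g\right) g + 60}{8} = -4 + \frac{O g \left(g + O g\right) + 60}{8} = -4 + \frac{60 + O g \left(g + O g\right)}{8} = -4 + \left(\frac{15}{2} + \frac{O g \left(g + O g\right)}{8}\right) = \frac{7}{2} + \frac{O g \left(g + O g\right)}{8}$)
$-49393 + z{\left(G{\left(E \right)},M{\left(13,a{\left(-3,-4 \right)} \right)} \right)} = -49393 + \left(\frac{7}{2} + \frac{\left(-3 + 2 \cdot 12\right) \left(-6 - 13\right)^{2}}{8} + \frac{\left(-3 + 2 \cdot 12\right)^{2} \left(-6 - 13\right)^{2}}{8}\right) = -49393 + \left(\frac{7}{2} + \frac{\left(-3 + 24\right) \left(-6 - 13\right)^{2}}{8} + \frac{\left(-3 + 24\right)^{2} \left(-6 - 13\right)^{2}}{8}\right) = -49393 + \left(\frac{7}{2} + \frac{1}{8} \cdot 21 \left(-19\right)^{2} + \frac{21^{2} \left(-19\right)^{2}}{8}\right) = -49393 + \left(\frac{7}{2} + \frac{1}{8} \cdot 21 \cdot 361 + \frac{1}{8} \cdot 441 \cdot 361\right) = -49393 + \left(\frac{7}{2} + \frac{7581}{8} + \frac{159201}{8}\right) = -49393 + \frac{83405}{4} = - \frac{114167}{4}$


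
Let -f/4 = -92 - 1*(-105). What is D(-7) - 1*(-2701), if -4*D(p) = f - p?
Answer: 10849/4 ≈ 2712.3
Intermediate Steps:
f = -52 (f = -4*(-92 - 1*(-105)) = -4*(-92 + 105) = -4*13 = -52)
D(p) = 13 + p/4 (D(p) = -(-52 - p)/4 = 13 + p/4)
D(-7) - 1*(-2701) = (13 + (¼)*(-7)) - 1*(-2701) = (13 - 7/4) + 2701 = 45/4 + 2701 = 10849/4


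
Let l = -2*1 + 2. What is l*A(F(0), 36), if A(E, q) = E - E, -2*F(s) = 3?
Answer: 0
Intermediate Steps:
F(s) = -3/2 (F(s) = -1/2*3 = -3/2)
A(E, q) = 0
l = 0 (l = -2 + 2 = 0)
l*A(F(0), 36) = 0*0 = 0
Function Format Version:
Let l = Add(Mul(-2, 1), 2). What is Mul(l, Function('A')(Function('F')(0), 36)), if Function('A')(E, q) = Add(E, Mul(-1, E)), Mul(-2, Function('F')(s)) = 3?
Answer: 0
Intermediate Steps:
Function('F')(s) = Rational(-3, 2) (Function('F')(s) = Mul(Rational(-1, 2), 3) = Rational(-3, 2))
Function('A')(E, q) = 0
l = 0 (l = Add(-2, 2) = 0)
Mul(l, Function('A')(Function('F')(0), 36)) = Mul(0, 0) = 0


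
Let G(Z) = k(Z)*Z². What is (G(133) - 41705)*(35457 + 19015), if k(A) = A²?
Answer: 17042056319552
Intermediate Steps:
G(Z) = Z⁴ (G(Z) = Z²*Z² = Z⁴)
(G(133) - 41705)*(35457 + 19015) = (133⁴ - 41705)*(35457 + 19015) = (312900721 - 41705)*54472 = 312859016*54472 = 17042056319552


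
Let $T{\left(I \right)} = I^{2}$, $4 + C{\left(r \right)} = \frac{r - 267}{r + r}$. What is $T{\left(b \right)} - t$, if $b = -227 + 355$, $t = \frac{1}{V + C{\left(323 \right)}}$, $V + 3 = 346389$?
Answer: $\frac{1833065086653}{111881414} \approx 16384.0$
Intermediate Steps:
$V = 346386$ ($V = -3 + 346389 = 346386$)
$C{\left(r \right)} = -4 + \frac{-267 + r}{2 r}$ ($C{\left(r \right)} = -4 + \frac{r - 267}{r + r} = -4 + \frac{-267 + r}{2 r}$)
$t = \frac{323}{111881414}$ ($t = \frac{1}{346386 + \frac{-267 - 2261}{2 \cdot 323}} = \frac{1}{346386 + \frac{1}{2} \cdot \frac{1}{323} \left(-267 - 2261\right)} = \frac{1}{346386 + \frac{1}{2} \cdot \frac{1}{323} \left(-2528\right)} = \frac{1}{346386 - \frac{1264}{323}} = \frac{1}{\frac{111881414}{323}} = \frac{323}{111881414} \approx 2.887 \cdot 10^{-6}$)
$b = 128$
$T{\left(b \right)} - t = 128^{2} - \frac{323}{111881414} = 16384 - \frac{323}{111881414} = \frac{1833065086653}{111881414}$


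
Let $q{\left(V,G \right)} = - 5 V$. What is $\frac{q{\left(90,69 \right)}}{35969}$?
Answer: $- \frac{450}{35969} \approx -0.012511$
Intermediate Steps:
$\frac{q{\left(90,69 \right)}}{35969} = \frac{\left(-5\right) 90}{35969} = \left(-450\right) \frac{1}{35969} = - \frac{450}{35969}$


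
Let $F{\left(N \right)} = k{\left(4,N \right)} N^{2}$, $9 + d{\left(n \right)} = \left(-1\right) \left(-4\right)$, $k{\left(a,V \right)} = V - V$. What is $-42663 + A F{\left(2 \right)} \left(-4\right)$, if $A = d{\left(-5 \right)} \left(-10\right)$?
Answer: $-42663$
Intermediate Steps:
$k{\left(a,V \right)} = 0$
$d{\left(n \right)} = -5$ ($d{\left(n \right)} = -9 - -4 = -9 + 4 = -5$)
$A = 50$ ($A = \left(-5\right) \left(-10\right) = 50$)
$F{\left(N \right)} = 0$ ($F{\left(N \right)} = 0 N^{2} = 0$)
$-42663 + A F{\left(2 \right)} \left(-4\right) = -42663 + 50 \cdot 0 \left(-4\right) = -42663 + 50 \cdot 0 = -42663 + 0 = -42663$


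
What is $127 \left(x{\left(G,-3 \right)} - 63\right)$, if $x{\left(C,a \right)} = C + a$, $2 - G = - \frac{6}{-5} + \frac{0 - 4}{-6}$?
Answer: $- \frac{125476}{15} \approx -8365.1$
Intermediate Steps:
$G = \frac{2}{15}$ ($G = 2 - \left(- \frac{6}{-5} + \frac{0 - 4}{-6}\right) = 2 - \left(\left(-6\right) \left(- \frac{1}{5}\right) - - \frac{2}{3}\right) = 2 - \left(\frac{6}{5} + \frac{2}{3}\right) = 2 - \frac{28}{15} = \frac{2}{15} \approx 0.13333$)
$127 \left(x{\left(G,-3 \right)} - 63\right) = 127 \left(\left(\frac{2}{15} - 3\right) - 63\right) = 127 \left(- \frac{43}{15} - 63\right) = 127 \left(- \frac{988}{15}\right) = - \frac{125476}{15}$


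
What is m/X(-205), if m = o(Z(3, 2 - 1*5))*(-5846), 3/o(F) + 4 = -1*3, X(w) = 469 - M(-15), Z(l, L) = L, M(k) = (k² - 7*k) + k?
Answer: 8769/539 ≈ 16.269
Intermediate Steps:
M(k) = k² - 6*k
X(w) = 154 (X(w) = 469 - (-15)*(-6 - 15) = 469 - (-15)*(-21) = 469 - 1*315 = 469 - 315 = 154)
o(F) = -3/7 (o(F) = 3/(-4 - 1*3) = 3/(-4 - 3) = 3/(-7) = 3*(-⅐) = -3/7)
m = 17538/7 (m = -3/7*(-5846) = 17538/7 ≈ 2505.4)
m/X(-205) = (17538/7)/154 = (17538/7)*(1/154) = 8769/539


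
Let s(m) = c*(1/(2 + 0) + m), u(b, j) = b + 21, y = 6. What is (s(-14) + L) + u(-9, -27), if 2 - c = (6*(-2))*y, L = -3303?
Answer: -4290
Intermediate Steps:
c = 74 (c = 2 - 6*(-2)*6 = 2 - (-12)*6 = 2 - 1*(-72) = 2 + 72 = 74)
u(b, j) = 21 + b
s(m) = 37 + 74*m (s(m) = 74*(1/(2 + 0) + m) = 74*(1/2 + m) = 74*(½ + m) = 37 + 74*m)
(s(-14) + L) + u(-9, -27) = ((37 + 74*(-14)) - 3303) + (21 - 9) = ((37 - 1036) - 3303) + 12 = (-999 - 3303) + 12 = -4302 + 12 = -4290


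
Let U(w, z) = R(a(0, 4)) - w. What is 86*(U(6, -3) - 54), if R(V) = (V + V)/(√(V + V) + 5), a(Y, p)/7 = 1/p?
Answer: -5090 - 7*√14 ≈ -5116.2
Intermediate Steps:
a(Y, p) = 7/p
R(V) = 2*V/(5 + √2*√V) (R(V) = (2*V)/(√(2*V) + 5) = (2*V)/(√2*√V + 5) = (2*V)/(5 + √2*√V) = 2*V/(5 + √2*√V))
U(w, z) = -w + 7/(2*(5 + √14/2)) (U(w, z) = 2*(7/4)/(5 + √2*√(7/4)) - w = 2*(7/4)/(5 + √2*(√7/2)) - w = 2*(7/4)/(5 + √14/2) - w = 7/(2*(5 + √14/2)) - w = -w + 7/(2*(5 + √14/2)))
86*(U(6, -3) - 54) = 86*((35/43 - 1*6 - 7*√14/86) - 54) = 86*((35/43 - 6 - 7*√14/86) - 54) = 86*((-223/43 - 7*√14/86) - 54) = 86*(-2545/43 - 7*√14/86) = -5090 - 7*√14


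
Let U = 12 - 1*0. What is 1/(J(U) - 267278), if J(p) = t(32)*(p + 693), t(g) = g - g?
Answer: -1/267278 ≈ -3.7414e-6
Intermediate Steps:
U = 12 (U = 12 + 0 = 12)
t(g) = 0
J(p) = 0 (J(p) = 0*(p + 693) = 0*(693 + p) = 0)
1/(J(U) - 267278) = 1/(0 - 267278) = 1/(-267278) = -1/267278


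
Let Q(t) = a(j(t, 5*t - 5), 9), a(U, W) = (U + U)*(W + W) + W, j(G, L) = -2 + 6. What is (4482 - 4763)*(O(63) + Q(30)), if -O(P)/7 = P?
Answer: 80928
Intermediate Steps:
O(P) = -7*P
j(G, L) = 4
a(U, W) = W + 4*U*W (a(U, W) = (2*U)*(2*W) + W = 4*U*W + W = W + 4*U*W)
Q(t) = 153 (Q(t) = 9*(1 + 4*4) = 9*(1 + 16) = 9*17 = 153)
(4482 - 4763)*(O(63) + Q(30)) = (4482 - 4763)*(-7*63 + 153) = -281*(-441 + 153) = -281*(-288) = 80928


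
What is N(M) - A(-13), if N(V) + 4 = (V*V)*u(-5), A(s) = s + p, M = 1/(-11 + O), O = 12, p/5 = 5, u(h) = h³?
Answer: -141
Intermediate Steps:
p = 25 (p = 5*5 = 25)
M = 1 (M = 1/(-11 + 12) = 1/1 = 1)
A(s) = 25 + s (A(s) = s + 25 = 25 + s)
N(V) = -4 - 125*V² (N(V) = -4 + (V*V)*(-5)³ = -4 + V²*(-125) = -4 - 125*V²)
N(M) - A(-13) = (-4 - 125*1²) - (25 - 13) = (-4 - 125*1) - 1*12 = (-4 - 125) - 12 = -129 - 12 = -141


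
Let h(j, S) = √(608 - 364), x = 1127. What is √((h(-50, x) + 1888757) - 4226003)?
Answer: √(-2337246 + 2*√61) ≈ 1528.8*I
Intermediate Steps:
h(j, S) = 2*√61 (h(j, S) = √244 = 2*√61)
√((h(-50, x) + 1888757) - 4226003) = √((2*√61 + 1888757) - 4226003) = √((1888757 + 2*√61) - 4226003) = √(-2337246 + 2*√61)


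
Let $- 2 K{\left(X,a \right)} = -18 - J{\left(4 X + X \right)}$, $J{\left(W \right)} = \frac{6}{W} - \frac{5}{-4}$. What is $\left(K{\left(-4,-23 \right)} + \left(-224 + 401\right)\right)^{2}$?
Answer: $\frac{55636681}{1600} \approx 34773.0$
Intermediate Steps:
$J{\left(W \right)} = \frac{5}{4} + \frac{6}{W}$ ($J{\left(W \right)} = \frac{6}{W} - - \frac{5}{4} = \frac{6}{W} + \frac{5}{4} = \frac{5}{4} + \frac{6}{W}$)
$K{\left(X,a \right)} = \frac{77}{8} + \frac{3}{5 X}$ ($K{\left(X,a \right)} = - \frac{-18 - \left(\frac{5}{4} + \frac{6}{4 X + X}\right)}{2} = - \frac{-18 - \left(\frac{5}{4} + \frac{6}{5 X}\right)}{2} = - \frac{- \frac{77}{4} - \frac{6}{5 X}}{2} = \frac{77}{8} + \frac{3}{5 X}$)
$\left(K{\left(-4,-23 \right)} + \left(-224 + 401\right)\right)^{2} = \left(\frac{24 + 385 \left(-4\right)}{40 \left(-4\right)} + \left(-224 + 401\right)\right)^{2} = \left(\frac{1}{40} \left(- \frac{1}{4}\right) \left(24 - 1540\right) + 177\right)^{2} = \left(\frac{1}{40} \left(- \frac{1}{4}\right) \left(-1516\right) + 177\right)^{2} = \left(\frac{379}{40} + 177\right)^{2} = \left(\frac{7459}{40}\right)^{2} = \frac{55636681}{1600}$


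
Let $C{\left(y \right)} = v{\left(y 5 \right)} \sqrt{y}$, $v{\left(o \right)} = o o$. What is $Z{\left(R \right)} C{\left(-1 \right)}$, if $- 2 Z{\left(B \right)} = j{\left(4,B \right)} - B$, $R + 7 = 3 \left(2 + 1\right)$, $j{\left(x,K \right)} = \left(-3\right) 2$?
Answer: $100 i \approx 100.0 i$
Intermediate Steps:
$v{\left(o \right)} = o^{2}$
$j{\left(x,K \right)} = -6$
$R = 2$ ($R = -7 + 3 \left(2 + 1\right) = -7 + 3 \cdot 3 = -7 + 9 = 2$)
$Z{\left(B \right)} = 3 + \frac{B}{2}$ ($Z{\left(B \right)} = - \frac{-6 - B}{2} = 3 + \frac{B}{2}$)
$C{\left(y \right)} = 25 y^{\frac{5}{2}}$ ($C{\left(y \right)} = \left(y 5\right)^{2} \sqrt{y} = \left(5 y\right)^{2} \sqrt{y} = 25 y^{2} \sqrt{y} = 25 y^{\frac{5}{2}}$)
$Z{\left(R \right)} C{\left(-1 \right)} = \left(3 + \frac{1}{2} \cdot 2\right) 25 \left(-1\right)^{\frac{5}{2}} = \left(3 + 1\right) 25 i = 4 \cdot 25 i = 100 i$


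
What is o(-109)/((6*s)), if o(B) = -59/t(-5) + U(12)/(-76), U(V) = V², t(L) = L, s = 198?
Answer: 941/112860 ≈ 0.0083378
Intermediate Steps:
o(B) = 941/95 (o(B) = -59/(-5) + 12²/(-76) = -59*(-⅕) + 144*(-1/76) = 59/5 - 36/19 = 941/95)
o(-109)/((6*s)) = 941/(95*((6*198))) = (941/95)/1188 = (941/95)*(1/1188) = 941/112860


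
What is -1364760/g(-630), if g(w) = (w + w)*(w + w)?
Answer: -3791/4410 ≈ -0.85964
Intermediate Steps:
g(w) = 4*w**2 (g(w) = (2*w)*(2*w) = 4*w**2)
-1364760/g(-630) = -1364760/(4*(-630)**2) = -1364760/(4*396900) = -1364760/1587600 = -1364760*1/1587600 = -3791/4410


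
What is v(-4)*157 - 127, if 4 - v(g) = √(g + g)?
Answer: 501 - 314*I*√2 ≈ 501.0 - 444.06*I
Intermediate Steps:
v(g) = 4 - √2*√g (v(g) = 4 - √(g + g) = 4 - √(2*g) = 4 - √2*√g)
v(-4)*157 - 127 = (4 - √2*√(-4))*157 - 127 = (4 - √2*2*I)*157 - 127 = (4 - 2*I*√2)*157 - 127 = (628 - 314*I*√2) - 127 = 501 - 314*I*√2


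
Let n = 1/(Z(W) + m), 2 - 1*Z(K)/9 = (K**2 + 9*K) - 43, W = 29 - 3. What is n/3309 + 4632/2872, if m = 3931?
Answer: 7383920635/4578286074 ≈ 1.6128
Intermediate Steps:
W = 26
Z(K) = 405 - 81*K - 9*K**2 (Z(K) = 18 - 9*((K**2 + 9*K) - 43) = 18 - 9*(-43 + K**2 + 9*K) = 18 + (387 - 81*K - 9*K**2) = 405 - 81*K - 9*K**2)
n = -1/3854 (n = 1/((405 - 81*26 - 9*26**2) + 3931) = 1/((405 - 2106 - 9*676) + 3931) = 1/((405 - 2106 - 6084) + 3931) = 1/(-7785 + 3931) = 1/(-3854) = -1/3854 ≈ -0.00025947)
n/3309 + 4632/2872 = -1/3854/3309 + 4632/2872 = -1/3854*1/3309 + 4632*(1/2872) = -1/12752886 + 579/359 = 7383920635/4578286074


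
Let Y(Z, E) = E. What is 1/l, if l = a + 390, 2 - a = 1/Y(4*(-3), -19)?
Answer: 19/7449 ≈ 0.0025507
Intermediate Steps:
a = 39/19 (a = 2 - 1/(-19) = 2 - 1*(-1/19) = 2 + 1/19 = 39/19 ≈ 2.0526)
l = 7449/19 (l = 39/19 + 390 = 7449/19 ≈ 392.05)
1/l = 1/(7449/19) = 19/7449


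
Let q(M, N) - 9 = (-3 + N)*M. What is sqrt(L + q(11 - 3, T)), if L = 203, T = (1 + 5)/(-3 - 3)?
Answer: 6*sqrt(5) ≈ 13.416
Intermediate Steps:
T = -1 (T = 6/(-6) = 6*(-1/6) = -1)
q(M, N) = 9 + M*(-3 + N) (q(M, N) = 9 + (-3 + N)*M = 9 + M*(-3 + N))
sqrt(L + q(11 - 3, T)) = sqrt(203 + (9 - 3*(11 - 3) + (11 - 3)*(-1))) = sqrt(203 + (9 - 3*8 + 8*(-1))) = sqrt(203 + (9 - 24 - 8)) = sqrt(203 - 23) = sqrt(180) = 6*sqrt(5)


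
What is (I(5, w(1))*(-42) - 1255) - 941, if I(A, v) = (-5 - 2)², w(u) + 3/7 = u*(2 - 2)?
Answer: -4254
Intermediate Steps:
w(u) = -3/7 (w(u) = -3/7 + u*(2 - 2) = -3/7 + u*0 = -3/7 + 0 = -3/7)
I(A, v) = 49 (I(A, v) = (-7)² = 49)
(I(5, w(1))*(-42) - 1255) - 941 = (49*(-42) - 1255) - 941 = (-2058 - 1255) - 941 = -3313 - 941 = -4254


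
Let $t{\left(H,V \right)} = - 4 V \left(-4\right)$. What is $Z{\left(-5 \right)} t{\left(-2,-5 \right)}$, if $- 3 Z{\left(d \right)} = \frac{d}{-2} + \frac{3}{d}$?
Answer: $\frac{152}{3} \approx 50.667$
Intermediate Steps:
$t{\left(H,V \right)} = 16 V$
$Z{\left(d \right)} = - \frac{1}{d} + \frac{d}{6}$ ($Z{\left(d \right)} = - \frac{\frac{d}{-2} + \frac{3}{d}}{3} = - \frac{d \left(- \frac{1}{2}\right) + \frac{3}{d}}{3} = - \frac{- \frac{d}{2} + \frac{3}{d}}{3} = - \frac{\frac{3}{d} - \frac{d}{2}}{3} = - \frac{1}{d} + \frac{d}{6}$)
$Z{\left(-5 \right)} t{\left(-2,-5 \right)} = \left(- \frac{1}{-5} + \frac{1}{6} \left(-5\right)\right) 16 \left(-5\right) = \left(\left(-1\right) \left(- \frac{1}{5}\right) - \frac{5}{6}\right) \left(-80\right) = \left(\frac{1}{5} - \frac{5}{6}\right) \left(-80\right) = \left(- \frac{19}{30}\right) \left(-80\right) = \frac{152}{3}$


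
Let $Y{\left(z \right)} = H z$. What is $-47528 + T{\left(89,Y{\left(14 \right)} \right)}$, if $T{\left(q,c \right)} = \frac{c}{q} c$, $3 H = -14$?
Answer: $- \frac{38031512}{801} \approx -47480.0$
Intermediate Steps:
$H = - \frac{14}{3}$ ($H = \frac{1}{3} \left(-14\right) = - \frac{14}{3} \approx -4.6667$)
$Y{\left(z \right)} = - \frac{14 z}{3}$
$T{\left(q,c \right)} = \frac{c^{2}}{q}$
$-47528 + T{\left(89,Y{\left(14 \right)} \right)} = -47528 + \frac{\left(\left(- \frac{14}{3}\right) 14\right)^{2}}{89} = -47528 + \left(- \frac{196}{3}\right)^{2} \cdot \frac{1}{89} = -47528 + \frac{38416}{9} \cdot \frac{1}{89} = -47528 + \frac{38416}{801} = - \frac{38031512}{801}$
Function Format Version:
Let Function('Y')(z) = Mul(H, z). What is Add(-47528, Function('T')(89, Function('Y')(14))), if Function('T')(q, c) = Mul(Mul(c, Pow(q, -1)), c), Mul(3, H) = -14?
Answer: Rational(-38031512, 801) ≈ -47480.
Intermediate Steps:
H = Rational(-14, 3) (H = Mul(Rational(1, 3), -14) = Rational(-14, 3) ≈ -4.6667)
Function('Y')(z) = Mul(Rational(-14, 3), z)
Function('T')(q, c) = Mul(Pow(c, 2), Pow(q, -1))
Add(-47528, Function('T')(89, Function('Y')(14))) = Add(-47528, Mul(Pow(Mul(Rational(-14, 3), 14), 2), Pow(89, -1))) = Add(-47528, Mul(Pow(Rational(-196, 3), 2), Rational(1, 89))) = Add(-47528, Mul(Rational(38416, 9), Rational(1, 89))) = Add(-47528, Rational(38416, 801)) = Rational(-38031512, 801)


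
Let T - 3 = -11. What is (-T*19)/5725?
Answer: 152/5725 ≈ 0.026550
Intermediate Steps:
T = -8 (T = 3 - 11 = -8)
(-T*19)/5725 = (-1*(-8)*19)/5725 = (8*19)*(1/5725) = 152*(1/5725) = 152/5725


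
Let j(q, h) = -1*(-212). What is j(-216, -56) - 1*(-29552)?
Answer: 29764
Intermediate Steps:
j(q, h) = 212
j(-216, -56) - 1*(-29552) = 212 - 1*(-29552) = 212 + 29552 = 29764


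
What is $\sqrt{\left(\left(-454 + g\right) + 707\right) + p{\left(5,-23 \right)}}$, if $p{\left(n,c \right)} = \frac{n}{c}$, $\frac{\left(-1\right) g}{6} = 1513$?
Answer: $\frac{2 i \sqrt{1167135}}{23} \approx 93.943 i$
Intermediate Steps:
$g = -9078$ ($g = \left(-6\right) 1513 = -9078$)
$\sqrt{\left(\left(-454 + g\right) + 707\right) + p{\left(5,-23 \right)}} = \sqrt{\left(\left(-454 - 9078\right) + 707\right) + \frac{5}{-23}} = \sqrt{\left(-9532 + 707\right) + 5 \left(- \frac{1}{23}\right)} = \sqrt{-8825 - \frac{5}{23}} = \sqrt{- \frac{202980}{23}} = \frac{2 i \sqrt{1167135}}{23}$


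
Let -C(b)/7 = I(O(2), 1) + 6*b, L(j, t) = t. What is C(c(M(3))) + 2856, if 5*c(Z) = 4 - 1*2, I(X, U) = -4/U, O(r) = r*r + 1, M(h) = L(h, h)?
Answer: 14336/5 ≈ 2867.2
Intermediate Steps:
M(h) = h
O(r) = 1 + r**2 (O(r) = r**2 + 1 = 1 + r**2)
c(Z) = 2/5 (c(Z) = (4 - 1*2)/5 = (4 - 2)/5 = (1/5)*2 = 2/5)
C(b) = 28 - 42*b (C(b) = -7*(-4/1 + 6*b) = -7*(-4*1 + 6*b) = -7*(-4 + 6*b) = 28 - 42*b)
C(c(M(3))) + 2856 = (28 - 42*2/5) + 2856 = (28 - 84/5) + 2856 = 56/5 + 2856 = 14336/5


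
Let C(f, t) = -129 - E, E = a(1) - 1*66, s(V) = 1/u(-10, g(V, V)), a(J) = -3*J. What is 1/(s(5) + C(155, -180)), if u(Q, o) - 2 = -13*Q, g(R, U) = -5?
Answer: -132/7919 ≈ -0.016669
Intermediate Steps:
u(Q, o) = 2 - 13*Q
s(V) = 1/132 (s(V) = 1/(2 - 13*(-10)) = 1/(2 + 130) = 1/132)
E = -69 (E = -3*1 - 1*66 = -3 - 66 = -69)
C(f, t) = -60 (C(f, t) = -129 - 1*(-69) = -129 + 69 = -60)
1/(s(5) + C(155, -180)) = 1/(1/132 - 60) = 1/(-7919/132) = -132/7919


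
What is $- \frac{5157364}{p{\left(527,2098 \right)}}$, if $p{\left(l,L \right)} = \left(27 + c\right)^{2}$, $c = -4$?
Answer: $- \frac{5157364}{529} \approx -9749.3$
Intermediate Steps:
$p{\left(l,L \right)} = 529$ ($p{\left(l,L \right)} = \left(27 - 4\right)^{2} = 23^{2} = 529$)
$- \frac{5157364}{p{\left(527,2098 \right)}} = - \frac{5157364}{529}$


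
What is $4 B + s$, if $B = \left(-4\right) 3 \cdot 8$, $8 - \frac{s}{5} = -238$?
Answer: $846$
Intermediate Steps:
$s = 1230$ ($s = 40 - -1190 = 40 + 1190 = 1230$)
$B = -96$ ($B = \left(-12\right) 8 = -96$)
$4 B + s = 4 \left(-96\right) + 1230 = -384 + 1230 = 846$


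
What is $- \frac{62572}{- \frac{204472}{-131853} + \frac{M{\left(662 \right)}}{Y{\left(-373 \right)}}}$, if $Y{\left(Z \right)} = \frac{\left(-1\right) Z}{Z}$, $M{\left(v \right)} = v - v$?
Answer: $- \frac{2062576479}{51118} \approx -40349.0$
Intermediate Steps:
$M{\left(v \right)} = 0$
$Y{\left(Z \right)} = -1$
$- \frac{62572}{- \frac{204472}{-131853} + \frac{M{\left(662 \right)}}{Y{\left(-373 \right)}}} = - \frac{62572}{- \frac{204472}{-131853} + \frac{0}{-1}} = - \frac{62572}{\left(-204472\right) \left(- \frac{1}{131853}\right) + 0 \left(-1\right)} = - \frac{62572}{\frac{204472}{131853} + 0} = - \frac{62572}{\frac{204472}{131853}} = \left(-62572\right) \frac{131853}{204472} = - \frac{2062576479}{51118}$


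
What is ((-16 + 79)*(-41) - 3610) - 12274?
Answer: -18467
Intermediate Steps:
((-16 + 79)*(-41) - 3610) - 12274 = (63*(-41) - 3610) - 12274 = (-2583 - 3610) - 12274 = -6193 - 12274 = -18467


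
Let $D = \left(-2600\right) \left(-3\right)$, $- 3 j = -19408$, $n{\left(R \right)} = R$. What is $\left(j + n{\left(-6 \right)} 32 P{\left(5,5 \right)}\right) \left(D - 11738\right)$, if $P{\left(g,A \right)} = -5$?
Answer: $- \frac{87770144}{3} \approx -2.9257 \cdot 10^{7}$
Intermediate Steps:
$j = \frac{19408}{3}$ ($j = \left(- \frac{1}{3}\right) \left(-19408\right) = \frac{19408}{3} \approx 6469.3$)
$D = 7800$
$\left(j + n{\left(-6 \right)} 32 P{\left(5,5 \right)}\right) \left(D - 11738\right) = \left(\frac{19408}{3} + \left(-6\right) 32 \left(-5\right)\right) \left(7800 - 11738\right) = \left(\frac{19408}{3} - -960\right) \left(-3938\right) = \left(\frac{19408}{3} + 960\right) \left(-3938\right) = \frac{22288}{3} \left(-3938\right) = - \frac{87770144}{3}$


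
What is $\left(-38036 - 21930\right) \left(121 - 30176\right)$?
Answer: $1802278130$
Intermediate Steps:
$\left(-38036 - 21930\right) \left(121 - 30176\right) = \left(-59966\right) \left(-30055\right) = 1802278130$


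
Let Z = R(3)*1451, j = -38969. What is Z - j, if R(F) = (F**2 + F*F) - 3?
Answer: 60734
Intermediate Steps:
R(F) = -3 + 2*F**2 (R(F) = (F**2 + F**2) - 3 = 2*F**2 - 3 = -3 + 2*F**2)
Z = 21765 (Z = (-3 + 2*3**2)*1451 = (-3 + 2*9)*1451 = (-3 + 18)*1451 = 15*1451 = 21765)
Z - j = 21765 - 1*(-38969) = 21765 + 38969 = 60734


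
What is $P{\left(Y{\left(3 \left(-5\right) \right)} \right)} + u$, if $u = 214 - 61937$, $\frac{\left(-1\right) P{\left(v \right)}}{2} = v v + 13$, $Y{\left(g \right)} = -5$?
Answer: $-61799$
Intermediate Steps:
$P{\left(v \right)} = -26 - 2 v^{2}$ ($P{\left(v \right)} = - 2 \left(v v + 13\right) = - 2 \left(v^{2} + 13\right) = - 2 \left(13 + v^{2}\right) = -26 - 2 v^{2}$)
$u = -61723$ ($u = 214 - 61937 = -61723$)
$P{\left(Y{\left(3 \left(-5\right) \right)} \right)} + u = \left(-26 - 2 \left(-5\right)^{2}\right) - 61723 = \left(-26 - 50\right) - 61723 = -76 - 61723 = -61799$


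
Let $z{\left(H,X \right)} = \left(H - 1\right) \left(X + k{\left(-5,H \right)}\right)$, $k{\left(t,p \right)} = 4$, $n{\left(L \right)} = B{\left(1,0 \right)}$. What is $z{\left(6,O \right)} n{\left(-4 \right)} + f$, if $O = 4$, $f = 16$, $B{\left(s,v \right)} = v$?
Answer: $16$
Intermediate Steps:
$n{\left(L \right)} = 0$
$z{\left(H,X \right)} = \left(-1 + H\right) \left(4 + X\right)$ ($z{\left(H,X \right)} = \left(H - 1\right) \left(X + 4\right) = \left(-1 + H\right) \left(4 + X\right)$)
$z{\left(6,O \right)} n{\left(-4 \right)} + f = \left(-4 - 4 + 4 \cdot 6 + 6 \cdot 4\right) 0 + 16 = \left(-4 - 4 + 24 + 24\right) 0 + 16 = 40 \cdot 0 + 16 = 0 + 16 = 16$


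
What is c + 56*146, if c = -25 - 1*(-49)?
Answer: 8200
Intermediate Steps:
c = 24 (c = -25 + 49 = 24)
c + 56*146 = 24 + 56*146 = 24 + 8176 = 8200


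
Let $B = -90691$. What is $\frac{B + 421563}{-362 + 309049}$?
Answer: $\frac{330872}{308687} \approx 1.0719$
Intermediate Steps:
$\frac{B + 421563}{-362 + 309049} = \frac{-90691 + 421563}{-362 + 309049} = \frac{330872}{308687}$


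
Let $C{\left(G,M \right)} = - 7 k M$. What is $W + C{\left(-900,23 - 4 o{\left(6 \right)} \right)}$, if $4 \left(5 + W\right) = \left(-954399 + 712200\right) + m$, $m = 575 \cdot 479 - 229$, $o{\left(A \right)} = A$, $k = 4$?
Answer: $\frac{33089}{4} \approx 8272.3$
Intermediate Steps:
$m = 275196$ ($m = 275425 - 229 = 275196$)
$C{\left(G,M \right)} = - 28 M$ ($C{\left(G,M \right)} = \left(-7\right) 4 M = - 28 M$)
$W = \frac{32977}{4}$ ($W = -5 + \frac{\left(-954399 + 712200\right) + 275196}{4} = -5 + \frac{-242199 + 275196}{4} = -5 + \frac{1}{4} \cdot 32997 = -5 + \frac{32997}{4} = \frac{32977}{4} \approx 8244.3$)
$W + C{\left(-900,23 - 4 o{\left(6 \right)} \right)} = \frac{32977}{4} - 28 \left(23 - 24\right) = \frac{32977}{4} - -28 = \frac{32977}{4} + 28 = \frac{33089}{4}$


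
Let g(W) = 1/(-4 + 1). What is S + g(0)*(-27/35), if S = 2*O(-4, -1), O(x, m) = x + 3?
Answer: -61/35 ≈ -1.7429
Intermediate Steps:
O(x, m) = 3 + x
S = -2 (S = 2*(3 - 4) = 2*(-1) = -2)
g(W) = -1/3 (g(W) = 1/(-3) = -1/3)
S + g(0)*(-27/35) = -2 - (-9)/35 = -2 - 1/3*(-27/35) = -2 + 9/35 = -61/35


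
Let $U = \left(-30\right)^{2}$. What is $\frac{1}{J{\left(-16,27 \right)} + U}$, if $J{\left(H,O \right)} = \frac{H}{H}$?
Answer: $\frac{1}{901} \approx 0.0011099$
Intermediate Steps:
$J{\left(H,O \right)} = 1$
$U = 900$
$\frac{1}{J{\left(-16,27 \right)} + U} = \frac{1}{1 + 900} = \frac{1}{901}$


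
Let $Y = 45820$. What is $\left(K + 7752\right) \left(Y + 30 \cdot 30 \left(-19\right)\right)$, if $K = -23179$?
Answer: $-443063440$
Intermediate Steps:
$\left(K + 7752\right) \left(Y + 30 \cdot 30 \left(-19\right)\right) = \left(-23179 + 7752\right) \left(45820 + 30 \cdot 30 \left(-19\right)\right) = - 15427 \left(45820 + 900 \left(-19\right)\right) = - 15427 \left(45820 - 17100\right) = \left(-15427\right) 28720 = -443063440$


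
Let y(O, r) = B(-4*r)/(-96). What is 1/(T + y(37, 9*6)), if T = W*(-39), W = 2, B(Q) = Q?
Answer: -4/303 ≈ -0.013201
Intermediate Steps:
y(O, r) = r/24 (y(O, r) = -4*r/(-96) = -4*r*(-1/96) = r/24)
T = -78 (T = 2*(-39) = -78)
1/(T + y(37, 9*6)) = 1/(-78 + (9*6)/24) = 1/(-78 + (1/24)*54) = 1/(-78 + 9/4) = 1/(-303/4) = -4/303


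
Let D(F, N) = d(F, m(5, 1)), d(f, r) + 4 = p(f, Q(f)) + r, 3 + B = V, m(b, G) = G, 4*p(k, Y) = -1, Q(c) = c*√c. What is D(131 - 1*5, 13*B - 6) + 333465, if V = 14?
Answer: 1333847/4 ≈ 3.3346e+5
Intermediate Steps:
Q(c) = c^(3/2)
p(k, Y) = -¼ (p(k, Y) = (¼)*(-1) = -¼)
B = 11 (B = -3 + 14 = 11)
d(f, r) = -17/4 + r (d(f, r) = -4 + (-¼ + r) = -17/4 + r)
D(F, N) = -13/4 (D(F, N) = -17/4 + 1 = -13/4)
D(131 - 1*5, 13*B - 6) + 333465 = -13/4 + 333465 = 1333847/4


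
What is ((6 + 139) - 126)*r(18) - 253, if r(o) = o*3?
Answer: 773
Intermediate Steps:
r(o) = 3*o
((6 + 139) - 126)*r(18) - 253 = ((6 + 139) - 126)*(3*18) - 253 = (145 - 126)*54 - 253 = 19*54 - 253 = 1026 - 253 = 773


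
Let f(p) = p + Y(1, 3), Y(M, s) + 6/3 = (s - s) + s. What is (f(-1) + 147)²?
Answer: 21609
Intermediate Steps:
Y(M, s) = -2 + s (Y(M, s) = -2 + ((s - s) + s) = -2 + (0 + s) = -2 + s)
f(p) = 1 + p (f(p) = p + (-2 + 3) = p + 1 = 1 + p)
(f(-1) + 147)² = ((1 - 1) + 147)² = (0 + 147)² = 147² = 21609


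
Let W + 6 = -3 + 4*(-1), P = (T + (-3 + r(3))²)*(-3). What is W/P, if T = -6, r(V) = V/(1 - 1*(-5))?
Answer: 52/3 ≈ 17.333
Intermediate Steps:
r(V) = V/6 (r(V) = V/(1 + 5) = V/6)
P = -¾ (P = (-6 + (-3 + (⅙)*3)²)*(-3) = (-6 + (-3 + ½)²)*(-3) = (-6 + (-5/2)²)*(-3) = (-6 + 25/4)*(-3) = (¼)*(-3) = -¾ ≈ -0.75000)
W = -13 (W = -6 + (-3 + 4*(-1)) = -6 + (-3 - 4) = -6 - 7 = -13)
W/P = -13/(-¾) = -13*(-4/3) = 52/3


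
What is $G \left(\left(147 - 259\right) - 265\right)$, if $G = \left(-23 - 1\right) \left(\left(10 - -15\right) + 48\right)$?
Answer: $660504$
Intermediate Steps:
$G = -1752$ ($G = - 24 \left(\left(10 + 15\right) + 48\right) = - 24 \left(25 + 48\right) = \left(-24\right) 73 = -1752$)
$G \left(\left(147 - 259\right) - 265\right) = - 1752 \left(\left(147 - 259\right) - 265\right) = - 1752 \left(-112 - 265\right) = \left(-1752\right) \left(-377\right) = 660504$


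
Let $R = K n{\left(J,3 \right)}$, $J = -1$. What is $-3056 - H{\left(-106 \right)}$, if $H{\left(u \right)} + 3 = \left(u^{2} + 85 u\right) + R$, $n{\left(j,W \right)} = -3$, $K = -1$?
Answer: $-5282$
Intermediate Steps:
$R = 3$ ($R = \left(-1\right) \left(-3\right) = 3$)
$H{\left(u \right)} = u^{2} + 85 u$ ($H{\left(u \right)} = -3 + \left(\left(u^{2} + 85 u\right) + 3\right) = -3 + \left(3 + u^{2} + 85 u\right) = u^{2} + 85 u$)
$-3056 - H{\left(-106 \right)} = -3056 - - 106 \left(85 - 106\right) = -3056 - \left(-106\right) \left(-21\right) = -3056 - 2226 = -5282$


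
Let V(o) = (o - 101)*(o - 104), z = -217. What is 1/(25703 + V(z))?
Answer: 1/127781 ≈ 7.8259e-6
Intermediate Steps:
V(o) = (-104 + o)*(-101 + o) (V(o) = (-101 + o)*(-104 + o) = (-104 + o)*(-101 + o))
1/(25703 + V(z)) = 1/(25703 + (10504 + (-217)² - 205*(-217))) = 1/(25703 + (10504 + 47089 + 44485)) = 1/(25703 + 102078) = 1/127781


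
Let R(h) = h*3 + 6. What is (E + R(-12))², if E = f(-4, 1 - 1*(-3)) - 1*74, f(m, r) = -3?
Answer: 11449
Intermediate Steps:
R(h) = 6 + 3*h (R(h) = 3*h + 6 = 6 + 3*h)
E = -77 (E = -3 - 1*74 = -3 - 74 = -77)
(E + R(-12))² = (-77 + (6 + 3*(-12)))² = (-77 + (6 - 36))² = (-77 - 30)² = (-107)² = 11449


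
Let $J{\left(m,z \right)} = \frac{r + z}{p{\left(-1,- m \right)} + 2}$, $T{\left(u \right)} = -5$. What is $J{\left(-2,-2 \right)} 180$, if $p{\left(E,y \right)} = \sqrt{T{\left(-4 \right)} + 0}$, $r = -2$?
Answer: $-160 + 80 i \sqrt{5} \approx -160.0 + 178.89 i$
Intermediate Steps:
$p{\left(E,y \right)} = i \sqrt{5}$ ($p{\left(E,y \right)} = \sqrt{-5 + 0} = \sqrt{-5} = i \sqrt{5}$)
$J{\left(m,z \right)} = \frac{-2 + z}{2 + i \sqrt{5}}$ ($J{\left(m,z \right)} = \frac{-2 + z}{i \sqrt{5} + 2} = \frac{-2 + z}{2 + i \sqrt{5}}$)
$J{\left(-2,-2 \right)} 180 = \frac{-2 - 2}{2 + i \sqrt{5}} \cdot 180 = \frac{1}{2 + i \sqrt{5}} \left(-4\right) 180 = - \frac{4}{2 + i \sqrt{5}} \cdot 180 = - \frac{720}{2 + i \sqrt{5}}$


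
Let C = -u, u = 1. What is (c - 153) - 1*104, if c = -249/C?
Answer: -8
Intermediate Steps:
C = -1 (C = -1*1 = -1)
c = 249 (c = -249/(-1) = -249*(-1) = 249)
(c - 153) - 1*104 = (249 - 153) - 1*104 = 96 - 104 = -8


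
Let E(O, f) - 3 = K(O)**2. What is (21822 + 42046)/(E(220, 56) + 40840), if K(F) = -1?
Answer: 15967/10211 ≈ 1.5637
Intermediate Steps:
E(O, f) = 4 (E(O, f) = 3 + (-1)**2 = 3 + 1 = 4)
(21822 + 42046)/(E(220, 56) + 40840) = (21822 + 42046)/(4 + 40840) = 63868/40844 = 63868*(1/40844) = 15967/10211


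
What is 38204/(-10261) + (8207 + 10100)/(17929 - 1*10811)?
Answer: -84087945/73037798 ≈ -1.1513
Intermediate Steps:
38204/(-10261) + (8207 + 10100)/(17929 - 1*10811) = 38204*(-1/10261) + 18307/(17929 - 10811) = -38204/10261 + 18307/7118 = -84087945/73037798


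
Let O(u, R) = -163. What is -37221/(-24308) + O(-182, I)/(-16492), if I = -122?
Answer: 77226367/50110942 ≈ 1.5411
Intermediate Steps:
-37221/(-24308) + O(-182, I)/(-16492) = -37221/(-24308) - 163/(-16492) = -37221*(-1/24308) - 163*(-1/16492) = 37221/24308 + 163/16492 = 77226367/50110942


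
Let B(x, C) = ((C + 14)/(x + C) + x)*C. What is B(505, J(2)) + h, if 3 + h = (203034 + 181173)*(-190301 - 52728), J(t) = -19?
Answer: -45379497963991/486 ≈ -9.3373e+10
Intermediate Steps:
B(x, C) = C*(x + (14 + C)/(C + x)) (B(x, C) = ((14 + C)/(C + x) + x)*C = (x + (14 + C)/(C + x))*C = C*(x + (14 + C)/(C + x)))
h = -93373443006 (h = -3 + (203034 + 181173)*(-190301 - 52728) = -3 + 384207*(-243029) = -3 - 93373443003 = -93373443006)
B(505, J(2)) + h = -19*(14 - 19 + 505² - 19*505)/(-19 + 505) - 93373443006 = -19*(14 - 19 + 255025 - 9595)/486 - 93373443006 = -19*1/486*245425 - 93373443006 = -4663075/486 - 93373443006 = -45379497963991/486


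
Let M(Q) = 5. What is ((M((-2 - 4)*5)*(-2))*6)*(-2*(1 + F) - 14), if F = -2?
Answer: 720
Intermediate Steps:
((M((-2 - 4)*5)*(-2))*6)*(-2*(1 + F) - 14) = ((5*(-2))*6)*(-2*(1 - 2) - 14) = (-10*6)*(-2*(-1) - 14) = -60*(2 - 14) = -60*(-12) = 720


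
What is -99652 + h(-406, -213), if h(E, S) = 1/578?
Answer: -57598855/578 ≈ -99652.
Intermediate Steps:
h(E, S) = 1/578
-99652 + h(-406, -213) = -99652 + 1/578 = -57598855/578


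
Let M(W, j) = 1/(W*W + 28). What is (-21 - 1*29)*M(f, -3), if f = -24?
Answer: -25/302 ≈ -0.082781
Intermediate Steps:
M(W, j) = 1/(28 + W²) (M(W, j) = 1/(W² + 28) = 1/(28 + W²))
(-21 - 1*29)*M(f, -3) = (-21 - 1*29)/(28 + (-24)²) = (-21 - 29)/(28 + 576) = -50/604 = -50*1/604 = -25/302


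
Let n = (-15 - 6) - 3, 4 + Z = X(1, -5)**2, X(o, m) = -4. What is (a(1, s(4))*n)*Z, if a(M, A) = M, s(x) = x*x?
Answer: -288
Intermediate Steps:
s(x) = x**2
Z = 12 (Z = -4 + (-4)**2 = -4 + 16 = 12)
n = -24 (n = -21 - 3 = -24)
(a(1, s(4))*n)*Z = (1*(-24))*12 = -24*12 = -288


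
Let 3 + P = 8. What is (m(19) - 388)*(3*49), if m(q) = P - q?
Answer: -59094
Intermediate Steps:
P = 5 (P = -3 + 8 = 5)
m(q) = 5 - q
(m(19) - 388)*(3*49) = ((5 - 1*19) - 388)*(3*49) = ((5 - 19) - 388)*147 = (-14 - 388)*147 = -402*147 = -59094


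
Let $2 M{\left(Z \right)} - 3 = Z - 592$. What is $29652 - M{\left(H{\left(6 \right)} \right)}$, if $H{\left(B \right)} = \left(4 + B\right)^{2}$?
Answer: $\frac{59793}{2} \approx 29897.0$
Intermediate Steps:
$M{\left(Z \right)} = - \frac{589}{2} + \frac{Z}{2}$ ($M{\left(Z \right)} = \frac{3}{2} + \frac{Z - 592}{2} = \frac{3}{2} + \frac{-592 + Z}{2} = \frac{3}{2} + \left(-296 + \frac{Z}{2}\right) = - \frac{589}{2} + \frac{Z}{2}$)
$29652 - M{\left(H{\left(6 \right)} \right)} = 29652 - \left(- \frac{589}{2} + \frac{\left(4 + 6\right)^{2}}{2}\right) = 29652 - \left(- \frac{589}{2} + \frac{10^{2}}{2}\right) = 29652 - \left(- \frac{589}{2} + \frac{1}{2} \cdot 100\right) = 29652 - \left(- \frac{589}{2} + 50\right) = 29652 - - \frac{489}{2} = 29652 + \frac{489}{2} = \frac{59793}{2}$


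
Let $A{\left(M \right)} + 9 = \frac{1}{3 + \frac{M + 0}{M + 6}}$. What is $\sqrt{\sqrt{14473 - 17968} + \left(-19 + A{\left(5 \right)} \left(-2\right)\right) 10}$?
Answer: $\frac{\sqrt{-5700 + 361 i \sqrt{3495}}}{19} \approx 4.7645 + 6.204 i$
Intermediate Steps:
$A{\left(M \right)} = -9 + \frac{1}{3 + \frac{M}{6 + M}}$ ($A{\left(M \right)} = -9 + \frac{1}{3 + \frac{M + 0}{M + 6}} = -9 + \frac{1}{3 + \frac{M}{6 + M}}$)
$\sqrt{\sqrt{14473 - 17968} + \left(-19 + A{\left(5 \right)} \left(-2\right)\right) 10} = \sqrt{\sqrt{14473 - 17968} + \left(-19 + \frac{-156 - 175}{2 \left(9 + 2 \cdot 5\right)} \left(-2\right)\right) 10} = \sqrt{\sqrt{-3495} + \left(-19 + \frac{-156 - 175}{2 \left(9 + 10\right)} \left(-2\right)\right) 10} = \sqrt{i \sqrt{3495} + \left(-19 + \frac{1}{2} \cdot \frac{1}{19} \left(-331\right) \left(-2\right)\right) 10} = \sqrt{i \sqrt{3495} + \left(-19 - - \frac{331}{19}\right) 10} = \sqrt{i \sqrt{3495} + \left(-19 + \frac{331}{19}\right) 10} = \sqrt{i \sqrt{3495} - \frac{300}{19}} = \sqrt{- \frac{300}{19} + i \sqrt{3495}}$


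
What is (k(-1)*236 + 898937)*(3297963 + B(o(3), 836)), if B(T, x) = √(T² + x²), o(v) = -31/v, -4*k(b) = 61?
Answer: 2952791596494 + 19398990*√1489 ≈ 2.9535e+12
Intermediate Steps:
k(b) = -61/4 (k(b) = -¼*61 = -61/4)
(k(-1)*236 + 898937)*(3297963 + B(o(3), 836)) = (-61/4*236 + 898937)*(3297963 + √((-31/3)² + 836²)) = (-3599 + 898937)*(3297963 + √((-31*⅓)² + 698896)) = 895338*(3297963 + √((-31/3)² + 698896)) = 895338*(3297963 + √(961/9 + 698896)) = 895338*(3297963 + √(6291025/9)) = 895338*(3297963 + 65*√1489/3) = 2952791596494 + 19398990*√1489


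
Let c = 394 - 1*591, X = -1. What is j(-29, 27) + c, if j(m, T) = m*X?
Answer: -168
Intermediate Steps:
j(m, T) = -m (j(m, T) = m*(-1) = -m)
c = -197 (c = 394 - 591 = -197)
j(-29, 27) + c = -1*(-29) - 197 = 29 - 197 = -168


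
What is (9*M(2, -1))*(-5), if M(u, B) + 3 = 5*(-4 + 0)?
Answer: 1035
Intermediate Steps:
M(u, B) = -23 (M(u, B) = -3 + 5*(-4 + 0) = -3 + 5*(-4) = -3 - 20 = -23)
(9*M(2, -1))*(-5) = (9*(-23))*(-5) = -207*(-5) = 1035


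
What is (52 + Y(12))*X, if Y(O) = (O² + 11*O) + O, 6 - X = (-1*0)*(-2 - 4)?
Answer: 2040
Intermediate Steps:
X = 6 (X = 6 - (-1*0)*(-2 - 4) = 6 - 0*(-6) = 6 - 1*0 = 6 + 0 = 6)
Y(O) = O² + 12*O
(52 + Y(12))*X = (52 + 12*(12 + 12))*6 = (52 + 12*24)*6 = (52 + 288)*6 = 340*6 = 2040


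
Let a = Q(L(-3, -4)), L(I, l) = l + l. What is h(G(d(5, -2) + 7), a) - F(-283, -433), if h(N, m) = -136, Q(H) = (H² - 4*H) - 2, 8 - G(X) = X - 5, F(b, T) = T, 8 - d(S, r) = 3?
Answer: 297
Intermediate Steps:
L(I, l) = 2*l
d(S, r) = 5 (d(S, r) = 8 - 1*3 = 8 - 3 = 5)
G(X) = 13 - X (G(X) = 8 - (X - 5) = 8 - (-5 + X) = 8 + (5 - X) = 13 - X)
Q(H) = -2 + H² - 4*H
a = 94 (a = -2 + (2*(-4))² - 8*(-4) = -2 + (-8)² - 4*(-8) = -2 + 64 + 32 = 94)
h(G(d(5, -2) + 7), a) - F(-283, -433) = -136 - 1*(-433) = -136 + 433 = 297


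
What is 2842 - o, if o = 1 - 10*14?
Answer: 2981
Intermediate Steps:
o = -139 (o = 1 - 140 = -139)
2842 - o = 2842 - 1*(-139) = 2842 + 139 = 2981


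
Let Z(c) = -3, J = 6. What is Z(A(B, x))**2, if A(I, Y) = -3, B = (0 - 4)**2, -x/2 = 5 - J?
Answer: 9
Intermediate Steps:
x = 2 (x = -2*(5 - 1*6) = -2*(5 - 6) = -2*(-1) = 2)
B = 16 (B = (-4)**2 = 16)
Z(A(B, x))**2 = (-3)**2 = 9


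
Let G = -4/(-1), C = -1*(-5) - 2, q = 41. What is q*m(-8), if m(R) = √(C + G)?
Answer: 41*√7 ≈ 108.48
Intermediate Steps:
C = 3 (C = 5 - 2 = 3)
G = 4 (G = -4*(-1) = 4)
m(R) = √7 (m(R) = √(3 + 4) = √7)
q*m(-8) = 41*√7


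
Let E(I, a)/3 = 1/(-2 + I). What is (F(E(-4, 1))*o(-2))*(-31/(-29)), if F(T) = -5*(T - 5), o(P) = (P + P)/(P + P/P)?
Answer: 3410/29 ≈ 117.59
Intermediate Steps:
E(I, a) = 3/(-2 + I)
o(P) = 2*P/(1 + P) (o(P) = (2*P)/(P + 1) = (2*P)/(1 + P) = 2*P/(1 + P))
F(T) = 25 - 5*T (F(T) = -5*(-5 + T) = 25 - 5*T)
(F(E(-4, 1))*o(-2))*(-31/(-29)) = ((25 - 15/(-2 - 4))*(2*(-2)/(1 - 2)))*(-31/(-29)) = ((25 - 15/(-6))*(2*(-2)/(-1)))*(-31*(-1/29)) = ((25 - 15*(-1)/6)*(2*(-2)*(-1)))*(31/29) = ((25 - 5*(-½))*4)*(31/29) = ((25 + 5/2)*4)*(31/29) = ((55/2)*4)*(31/29) = 110*(31/29) = 3410/29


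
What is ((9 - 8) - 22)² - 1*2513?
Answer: -2072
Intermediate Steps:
((9 - 8) - 22)² - 1*2513 = (1 - 22)² - 2513 = (-21)² - 2513 = 441 - 2513 = -2072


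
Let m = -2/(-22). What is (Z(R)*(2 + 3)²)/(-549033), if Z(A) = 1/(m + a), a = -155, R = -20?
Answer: 275/935552232 ≈ 2.9394e-7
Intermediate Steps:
m = 1/11 (m = -2*(-1/22) = 1/11 ≈ 0.090909)
Z(A) = -11/1704 (Z(A) = 1/(1/11 - 155) = 1/(-1704/11) = -11/1704)
(Z(R)*(2 + 3)²)/(-549033) = -11*(2 + 3)²/1704/(-549033) = -11/1704*5²*(-1/549033) = -11/1704*25*(-1/549033) = -275/1704*(-1/549033) = 275/935552232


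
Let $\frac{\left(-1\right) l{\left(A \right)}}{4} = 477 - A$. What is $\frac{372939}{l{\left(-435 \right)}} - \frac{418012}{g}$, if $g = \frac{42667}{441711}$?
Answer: $- \frac{224528150277683}{51883072} \approx -4.3276 \cdot 10^{6}$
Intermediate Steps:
$l{\left(A \right)} = -1908 + 4 A$ ($l{\left(A \right)} = - 4 \left(477 - A\right) = -1908 + 4 A$)
$g = \frac{42667}{441711}$ ($g = 42667 \cdot \frac{1}{441711} = \frac{42667}{441711} \approx 0.096595$)
$\frac{372939}{l{\left(-435 \right)}} - \frac{418012}{g} = \frac{372939}{-1908 + 4 \left(-435\right)} - \frac{418012}{\frac{42667}{441711}} = \frac{372939}{-1908 - 1740} - \frac{184640498532}{42667} = \frac{372939}{-3648} - \frac{184640498532}{42667} = 372939 \left(- \frac{1}{3648}\right) - \frac{184640498532}{42667} = - \frac{124313}{1216} - \frac{184640498532}{42667} = - \frac{224528150277683}{51883072}$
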